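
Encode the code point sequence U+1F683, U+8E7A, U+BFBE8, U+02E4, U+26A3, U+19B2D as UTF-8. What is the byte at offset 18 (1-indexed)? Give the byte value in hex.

0x99

1-indexed offset 18 is 0-indexed offset 17.
U+1F683 → 4-byte form F0 9F 9A 83 at offsets 0–3.
U+8E7A → 3-byte form E8 B9 BA at offsets 4–6.
U+BFBE8 → 4-byte form F2 BF AF A8 at offsets 7–10.
U+02E4 → 2-byte form CB A4 at offsets 11–12.
U+26A3 → 3-byte form E2 9A A3 at offsets 13–15.
U+19B2D → 4-byte form F0 99 AC AD at offsets 16–19.
Offset 17 falls in char 6's range; it's byte 2 of F0 99 AC AD = 0x99.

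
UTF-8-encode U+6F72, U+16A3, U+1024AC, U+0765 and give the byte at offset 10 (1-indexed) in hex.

0xAC

1-indexed offset 10 is 0-indexed offset 9.
U+6F72 → 3-byte form E6 BD B2 at offsets 0–2.
U+16A3 → 3-byte form E1 9A A3 at offsets 3–5.
U+1024AC → 4-byte form F4 82 92 AC at offsets 6–9.
Offset 9 falls in char 3's range; it's byte 4 of F4 82 92 AC = 0xAC.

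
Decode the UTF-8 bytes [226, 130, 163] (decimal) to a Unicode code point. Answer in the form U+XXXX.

U+20A3

Leading byte 0xE2 = 11100010 matches 1110xxxx → 3-byte sequence.
Byte 1: 0xE2 = 11100010, payload 0010 (4 bits).
Byte 2: 0x82 = 10000010 (10xxxxxx ✓), payload 000010.
Byte 3: 0xA3 = 10100011 (10xxxxxx ✓), payload 100011.
Concatenate: 0010000010100011 = 0x20A3 (16 bits → U+20A3).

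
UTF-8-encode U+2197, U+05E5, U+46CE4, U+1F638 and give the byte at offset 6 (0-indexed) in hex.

U+2197 → 3-byte form E2 86 97 at offsets 0–2.
U+05E5 → 2-byte form D7 A5 at offsets 3–4.
U+46CE4 → 4-byte form F1 86 B3 A4 at offsets 5–8.
Offset 6 falls in char 3's range; it's byte 2 of F1 86 B3 A4 = 0x86.

0x86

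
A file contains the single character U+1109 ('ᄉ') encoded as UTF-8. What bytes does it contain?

E1 84 89

U+1109 = 0x1109 = 4361 decimal. In range U+0800–U+FFFF → 3-byte form: 1110xxxx 10xxxxxx 10xxxxxx.
Binary (16 bits): 0001000100001001.
Split 4+6+6: 0001 | 000100 | 001001.
Byte 1: 11100001 = 0xE1.
Byte 2: 10000100 = 0x84.
Byte 3: 10001001 = 0x89.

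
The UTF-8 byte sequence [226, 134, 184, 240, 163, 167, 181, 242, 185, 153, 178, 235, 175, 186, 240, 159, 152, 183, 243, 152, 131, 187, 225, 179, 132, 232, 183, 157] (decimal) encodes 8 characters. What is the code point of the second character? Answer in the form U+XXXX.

U+239F5

Offset 0: leading byte 0xE2 = 11100010 → 3-byte char #1 = E2 86 B8.
Offset 3: leading byte 0xF0 = 11110000 → 4-byte char #2 = F0 A3 A7 B5.
Leading byte 0xF0 = 11110000 matches 11110xxx → 4-byte sequence.
Byte 1: 0xF0 = 11110000, payload 000 (3 bits).
Byte 2: 0xA3 = 10100011 (10xxxxxx ✓), payload 100011.
Byte 3: 0xA7 = 10100111 (10xxxxxx ✓), payload 100111.
Byte 4: 0xB5 = 10110101 (10xxxxxx ✓), payload 110101.
Concatenate: 000100011100111110101 = 0x239F5 (21 bits → U+239F5).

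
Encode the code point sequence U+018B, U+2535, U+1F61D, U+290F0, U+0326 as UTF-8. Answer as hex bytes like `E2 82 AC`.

C6 8B E2 94 B5 F0 9F 98 9D F0 A9 83 B0 CC A6

U+018B: 2-byte form → C6 8B.
U+2535: 3-byte form → E2 94 B5.
U+1F61D: 4-byte form → F0 9F 98 9D.
U+290F0: 4-byte form → F0 A9 83 B0.
U+0326: 2-byte form → CC A6.
Concatenated (15 bytes): C6 8B E2 94 B5 F0 9F 98 9D F0 A9 83 B0 CC A6.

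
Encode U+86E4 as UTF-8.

E8 9B A4

U+86E4 = 0x86E4 = 34532 decimal. In range U+0800–U+FFFF → 3-byte form: 1110xxxx 10xxxxxx 10xxxxxx.
Binary (16 bits): 1000011011100100.
Split 4+6+6: 1000 | 011011 | 100100.
Byte 1: 11101000 = 0xE8.
Byte 2: 10011011 = 0x9B.
Byte 3: 10100100 = 0xA4.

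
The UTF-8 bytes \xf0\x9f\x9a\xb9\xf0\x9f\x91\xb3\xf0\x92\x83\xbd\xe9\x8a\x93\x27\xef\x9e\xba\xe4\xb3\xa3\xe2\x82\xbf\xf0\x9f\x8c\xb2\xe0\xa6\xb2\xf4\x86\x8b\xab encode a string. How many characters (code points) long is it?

Byte at offset 0: 0xF0 = 11110000 → 4-byte char (#1). Advance 4.
Byte at offset 4: 0xF0 = 11110000 → 4-byte char (#2). Advance 4.
Byte at offset 8: 0xF0 = 11110000 → 4-byte char (#3). Advance 4.
Byte at offset 12: 0xE9 = 11101001 → 3-byte char (#4). Advance 3.
Byte at offset 15: 0x27 = 00100111 → 1-byte char (#5). Advance 1.
Byte at offset 16: 0xEF = 11101111 → 3-byte char (#6). Advance 3.
Byte at offset 19: 0xE4 = 11100100 → 3-byte char (#7). Advance 3.
Byte at offset 22: 0xE2 = 11100010 → 3-byte char (#8). Advance 3.
Byte at offset 25: 0xF0 = 11110000 → 4-byte char (#9). Advance 4.
Byte at offset 29: 0xE0 = 11100000 → 3-byte char (#10). Advance 3.
Byte at offset 32: 0xF4 = 11110100 → 4-byte char (#11). Advance 4.
Reached end at offset 36 after 11 code points.

11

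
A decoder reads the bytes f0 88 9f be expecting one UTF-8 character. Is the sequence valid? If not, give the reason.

Leading byte 0xF0 = 11110000 → 4-byte form.
Continuation bytes all match 10xxxxxx. Payload decodes to 0x87FE.
But 0x87FE < 0x10000, the minimum for a 4-byte sequence — this is an overlong encoding.

invalid (overlong encoding)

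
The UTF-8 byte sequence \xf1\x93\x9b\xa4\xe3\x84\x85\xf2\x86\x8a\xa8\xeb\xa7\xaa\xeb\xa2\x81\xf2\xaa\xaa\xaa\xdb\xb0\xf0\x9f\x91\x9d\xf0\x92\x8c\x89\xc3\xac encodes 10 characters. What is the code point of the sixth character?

U+AAAAA

Offset 0: leading byte 0xF1 = 11110001 → 4-byte char #1 = F1 93 9B A4.
Offset 4: leading byte 0xE3 = 11100011 → 3-byte char #2 = E3 84 85.
Offset 7: leading byte 0xF2 = 11110010 → 4-byte char #3 = F2 86 8A A8.
Offset 11: leading byte 0xEB = 11101011 → 3-byte char #4 = EB A7 AA.
Offset 14: leading byte 0xEB = 11101011 → 3-byte char #5 = EB A2 81.
Offset 17: leading byte 0xF2 = 11110010 → 4-byte char #6 = F2 AA AA AA.
Leading byte 0xF2 = 11110010 matches 11110xxx → 4-byte sequence.
Byte 1: 0xF2 = 11110010, payload 010 (3 bits).
Byte 2: 0xAA = 10101010 (10xxxxxx ✓), payload 101010.
Byte 3: 0xAA = 10101010 (10xxxxxx ✓), payload 101010.
Byte 4: 0xAA = 10101010 (10xxxxxx ✓), payload 101010.
Concatenate: 010101010101010101010 = 0xAAAAA (21 bits → U+AAAAA).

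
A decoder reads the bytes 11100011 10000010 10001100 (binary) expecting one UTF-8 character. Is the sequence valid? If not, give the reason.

valid

Leading byte 0xE3 = 11100011 → 3-byte form.
Continuation bytes 0x82=10000010, 0x8C=10001100 all match 10xxxxxx.
Decoded value 0x308C is ≥ 0x800 (shortest form) and not a surrogate.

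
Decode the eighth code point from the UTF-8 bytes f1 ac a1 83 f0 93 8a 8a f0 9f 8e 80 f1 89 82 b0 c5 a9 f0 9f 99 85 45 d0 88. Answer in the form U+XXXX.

U+0408

Offset 0: leading byte 0xF1 = 11110001 → 4-byte char #1 = F1 AC A1 83.
Offset 4: leading byte 0xF0 = 11110000 → 4-byte char #2 = F0 93 8A 8A.
Offset 8: leading byte 0xF0 = 11110000 → 4-byte char #3 = F0 9F 8E 80.
Offset 12: leading byte 0xF1 = 11110001 → 4-byte char #4 = F1 89 82 B0.
Offset 16: leading byte 0xC5 = 11000101 → 2-byte char #5 = C5 A9.
Offset 18: leading byte 0xF0 = 11110000 → 4-byte char #6 = F0 9F 99 85.
Offset 22: leading byte 0x45 = 01000101 → 1-byte char #7 = 45.
Offset 23: leading byte 0xD0 = 11010000 → 2-byte char #8 = D0 88.
Leading byte 0xD0 = 11010000 matches 110xxxxx → 2-byte sequence.
Byte 1: 0xD0 = 11010000, payload 10000 (5 bits).
Byte 2: 0x88 = 10001000 (10xxxxxx ✓), payload 001000.
Concatenate: 10000001000 = 0x408 (11 bits → U+0408).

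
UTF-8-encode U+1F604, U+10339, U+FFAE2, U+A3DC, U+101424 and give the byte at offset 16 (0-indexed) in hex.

0x81

U+1F604 → 4-byte form F0 9F 98 84 at offsets 0–3.
U+10339 → 4-byte form F0 90 8C B9 at offsets 4–7.
U+FFAE2 → 4-byte form F3 BF AB A2 at offsets 8–11.
U+A3DC → 3-byte form EA 8F 9C at offsets 12–14.
U+101424 → 4-byte form F4 81 90 A4 at offsets 15–18.
Offset 16 falls in char 5's range; it's byte 2 of F4 81 90 A4 = 0x81.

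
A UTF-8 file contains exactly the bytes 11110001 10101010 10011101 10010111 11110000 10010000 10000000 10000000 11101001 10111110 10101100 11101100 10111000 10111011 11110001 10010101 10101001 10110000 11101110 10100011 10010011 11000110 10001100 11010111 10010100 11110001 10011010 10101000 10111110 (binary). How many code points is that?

9

Byte at offset 0: 0xF1 = 11110001 → 4-byte char (#1). Advance 4.
Byte at offset 4: 0xF0 = 11110000 → 4-byte char (#2). Advance 4.
Byte at offset 8: 0xE9 = 11101001 → 3-byte char (#3). Advance 3.
Byte at offset 11: 0xEC = 11101100 → 3-byte char (#4). Advance 3.
Byte at offset 14: 0xF1 = 11110001 → 4-byte char (#5). Advance 4.
Byte at offset 18: 0xEE = 11101110 → 3-byte char (#6). Advance 3.
Byte at offset 21: 0xC6 = 11000110 → 2-byte char (#7). Advance 2.
Byte at offset 23: 0xD7 = 11010111 → 2-byte char (#8). Advance 2.
Byte at offset 25: 0xF1 = 11110001 → 4-byte char (#9). Advance 4.
Reached end at offset 29 after 9 code points.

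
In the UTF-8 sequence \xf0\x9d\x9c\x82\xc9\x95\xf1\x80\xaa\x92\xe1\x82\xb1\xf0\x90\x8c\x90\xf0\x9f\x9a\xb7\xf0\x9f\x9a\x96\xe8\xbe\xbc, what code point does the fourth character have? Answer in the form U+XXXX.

Offset 0: leading byte 0xF0 = 11110000 → 4-byte char #1 = F0 9D 9C 82.
Offset 4: leading byte 0xC9 = 11001001 → 2-byte char #2 = C9 95.
Offset 6: leading byte 0xF1 = 11110001 → 4-byte char #3 = F1 80 AA 92.
Offset 10: leading byte 0xE1 = 11100001 → 3-byte char #4 = E1 82 B1.
Leading byte 0xE1 = 11100001 matches 1110xxxx → 3-byte sequence.
Byte 1: 0xE1 = 11100001, payload 0001 (4 bits).
Byte 2: 0x82 = 10000010 (10xxxxxx ✓), payload 000010.
Byte 3: 0xB1 = 10110001 (10xxxxxx ✓), payload 110001.
Concatenate: 0001000010110001 = 0x10B1 (16 bits → U+10B1).

U+10B1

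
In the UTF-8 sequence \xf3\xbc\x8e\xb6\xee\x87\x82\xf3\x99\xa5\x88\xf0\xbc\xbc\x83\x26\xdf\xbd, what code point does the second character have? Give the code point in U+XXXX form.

Offset 0: leading byte 0xF3 = 11110011 → 4-byte char #1 = F3 BC 8E B6.
Offset 4: leading byte 0xEE = 11101110 → 3-byte char #2 = EE 87 82.
Leading byte 0xEE = 11101110 matches 1110xxxx → 3-byte sequence.
Byte 1: 0xEE = 11101110, payload 1110 (4 bits).
Byte 2: 0x87 = 10000111 (10xxxxxx ✓), payload 000111.
Byte 3: 0x82 = 10000010 (10xxxxxx ✓), payload 000010.
Concatenate: 1110000111000010 = 0xE1C2 (16 bits → U+E1C2).

U+E1C2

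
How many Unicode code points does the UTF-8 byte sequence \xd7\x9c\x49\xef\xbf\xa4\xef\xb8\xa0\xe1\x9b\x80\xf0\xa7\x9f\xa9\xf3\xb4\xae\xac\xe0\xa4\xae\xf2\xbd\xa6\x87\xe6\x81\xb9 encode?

Byte at offset 0: 0xD7 = 11010111 → 2-byte char (#1). Advance 2.
Byte at offset 2: 0x49 = 01001001 → 1-byte char (#2). Advance 1.
Byte at offset 3: 0xEF = 11101111 → 3-byte char (#3). Advance 3.
Byte at offset 6: 0xEF = 11101111 → 3-byte char (#4). Advance 3.
Byte at offset 9: 0xE1 = 11100001 → 3-byte char (#5). Advance 3.
Byte at offset 12: 0xF0 = 11110000 → 4-byte char (#6). Advance 4.
Byte at offset 16: 0xF3 = 11110011 → 4-byte char (#7). Advance 4.
Byte at offset 20: 0xE0 = 11100000 → 3-byte char (#8). Advance 3.
Byte at offset 23: 0xF2 = 11110010 → 4-byte char (#9). Advance 4.
Byte at offset 27: 0xE6 = 11100110 → 3-byte char (#10). Advance 3.
Reached end at offset 30 after 10 code points.

10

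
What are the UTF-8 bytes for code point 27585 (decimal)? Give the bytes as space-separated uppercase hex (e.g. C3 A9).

U+6BC1 = 0x6BC1 = 27585 decimal. In range U+0800–U+FFFF → 3-byte form: 1110xxxx 10xxxxxx 10xxxxxx.
Binary (16 bits): 0110101111000001.
Split 4+6+6: 0110 | 101111 | 000001.
Byte 1: 11100110 = 0xE6.
Byte 2: 10101111 = 0xAF.
Byte 3: 10000001 = 0x81.

E6 AF 81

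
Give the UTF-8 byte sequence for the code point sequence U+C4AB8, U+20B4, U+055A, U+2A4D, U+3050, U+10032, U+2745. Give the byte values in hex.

F3 84 AA B8 E2 82 B4 D5 9A E2 A9 8D E3 81 90 F0 90 80 B2 E2 9D 85

U+C4AB8: 4-byte form → F3 84 AA B8.
U+20B4: 3-byte form → E2 82 B4.
U+055A: 2-byte form → D5 9A.
U+2A4D: 3-byte form → E2 A9 8D.
U+3050: 3-byte form → E3 81 90.
U+10032: 4-byte form → F0 90 80 B2.
U+2745: 3-byte form → E2 9D 85.
Concatenated (22 bytes): F3 84 AA B8 E2 82 B4 D5 9A E2 A9 8D E3 81 90 F0 90 80 B2 E2 9D 85.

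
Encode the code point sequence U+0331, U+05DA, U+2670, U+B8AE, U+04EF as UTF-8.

U+0331: 2-byte form → CC B1.
U+05DA: 2-byte form → D7 9A.
U+2670: 3-byte form → E2 99 B0.
U+B8AE: 3-byte form → EB A2 AE.
U+04EF: 2-byte form → D3 AF.
Concatenated (12 bytes): CC B1 D7 9A E2 99 B0 EB A2 AE D3 AF.

CC B1 D7 9A E2 99 B0 EB A2 AE D3 AF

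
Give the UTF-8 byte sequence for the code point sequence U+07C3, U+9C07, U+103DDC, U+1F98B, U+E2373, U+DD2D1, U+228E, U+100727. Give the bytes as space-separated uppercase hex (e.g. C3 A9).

DF 83 E9 B0 87 F4 83 B7 9C F0 9F A6 8B F3 A2 8D B3 F3 9D 8B 91 E2 8A 8E F4 80 9C A7

U+07C3: 2-byte form → DF 83.
U+9C07: 3-byte form → E9 B0 87.
U+103DDC: 4-byte form → F4 83 B7 9C.
U+1F98B: 4-byte form → F0 9F A6 8B.
U+E2373: 4-byte form → F3 A2 8D B3.
U+DD2D1: 4-byte form → F3 9D 8B 91.
U+228E: 3-byte form → E2 8A 8E.
U+100727: 4-byte form → F4 80 9C A7.
Concatenated (28 bytes): DF 83 E9 B0 87 F4 83 B7 9C F0 9F A6 8B F3 A2 8D B3 F3 9D 8B 91 E2 8A 8E F4 80 9C A7.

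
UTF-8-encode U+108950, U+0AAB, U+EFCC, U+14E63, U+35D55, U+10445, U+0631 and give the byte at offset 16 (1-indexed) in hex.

0xB5

1-indexed offset 16 is 0-indexed offset 15.
U+108950 → 4-byte form F4 88 A5 90 at offsets 0–3.
U+0AAB → 3-byte form E0 AA AB at offsets 4–6.
U+EFCC → 3-byte form EE BF 8C at offsets 7–9.
U+14E63 → 4-byte form F0 94 B9 A3 at offsets 10–13.
U+35D55 → 4-byte form F0 B5 B5 95 at offsets 14–17.
Offset 15 falls in char 5's range; it's byte 2 of F0 B5 B5 95 = 0xB5.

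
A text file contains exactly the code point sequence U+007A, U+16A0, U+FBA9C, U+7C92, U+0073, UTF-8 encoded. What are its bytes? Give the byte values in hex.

U+007A: 1-byte form → 7A.
U+16A0: 3-byte form → E1 9A A0.
U+FBA9C: 4-byte form → F3 BB AA 9C.
U+7C92: 3-byte form → E7 B2 92.
U+0073: 1-byte form → 73.
Concatenated (12 bytes): 7A E1 9A A0 F3 BB AA 9C E7 B2 92 73.

7A E1 9A A0 F3 BB AA 9C E7 B2 92 73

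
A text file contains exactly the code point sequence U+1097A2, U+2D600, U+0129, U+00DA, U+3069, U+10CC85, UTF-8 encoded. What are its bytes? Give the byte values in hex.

F4 89 9E A2 F0 AD 98 80 C4 A9 C3 9A E3 81 A9 F4 8C B2 85

U+1097A2: 4-byte form → F4 89 9E A2.
U+2D600: 4-byte form → F0 AD 98 80.
U+0129: 2-byte form → C4 A9.
U+00DA: 2-byte form → C3 9A.
U+3069: 3-byte form → E3 81 A9.
U+10CC85: 4-byte form → F4 8C B2 85.
Concatenated (19 bytes): F4 89 9E A2 F0 AD 98 80 C4 A9 C3 9A E3 81 A9 F4 8C B2 85.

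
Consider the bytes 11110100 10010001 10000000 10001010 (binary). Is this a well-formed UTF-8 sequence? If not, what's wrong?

invalid (encodes a value above U+10FFFF)

Leading byte 0xF4 = 11110100 → 4-byte form.
Payload = 0x11100A, which exceeds U+10FFFF, the maximum Unicode code point. (Leading bytes F5–FF, or F4 followed by ≥ 0x90, are invalid.)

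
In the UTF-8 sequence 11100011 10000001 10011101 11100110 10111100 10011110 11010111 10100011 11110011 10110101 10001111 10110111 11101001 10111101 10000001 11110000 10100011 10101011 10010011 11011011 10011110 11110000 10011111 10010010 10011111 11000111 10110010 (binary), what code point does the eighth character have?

Offset 0: leading byte 0xE3 = 11100011 → 3-byte char #1 = E3 81 9D.
Offset 3: leading byte 0xE6 = 11100110 → 3-byte char #2 = E6 BC 9E.
Offset 6: leading byte 0xD7 = 11010111 → 2-byte char #3 = D7 A3.
Offset 8: leading byte 0xF3 = 11110011 → 4-byte char #4 = F3 B5 8F B7.
Offset 12: leading byte 0xE9 = 11101001 → 3-byte char #5 = E9 BD 81.
Offset 15: leading byte 0xF0 = 11110000 → 4-byte char #6 = F0 A3 AB 93.
Offset 19: leading byte 0xDB = 11011011 → 2-byte char #7 = DB 9E.
Offset 21: leading byte 0xF0 = 11110000 → 4-byte char #8 = F0 9F 92 9F.
Leading byte 0xF0 = 11110000 matches 11110xxx → 4-byte sequence.
Byte 1: 0xF0 = 11110000, payload 000 (3 bits).
Byte 2: 0x9F = 10011111 (10xxxxxx ✓), payload 011111.
Byte 3: 0x92 = 10010010 (10xxxxxx ✓), payload 010010.
Byte 4: 0x9F = 10011111 (10xxxxxx ✓), payload 011111.
Concatenate: 000011111010010011111 = 0x1F49F (21 bits → U+1F49F).

U+1F49F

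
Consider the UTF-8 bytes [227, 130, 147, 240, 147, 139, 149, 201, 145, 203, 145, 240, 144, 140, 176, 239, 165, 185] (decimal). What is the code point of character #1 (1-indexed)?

Offset 0: leading byte 0xE3 = 11100011 → 3-byte char #1 = E3 82 93.
Leading byte 0xE3 = 11100011 matches 1110xxxx → 3-byte sequence.
Byte 1: 0xE3 = 11100011, payload 0011 (4 bits).
Byte 2: 0x82 = 10000010 (10xxxxxx ✓), payload 000010.
Byte 3: 0x93 = 10010011 (10xxxxxx ✓), payload 010011.
Concatenate: 0011000010010011 = 0x3093 (16 bits → U+3093).

U+3093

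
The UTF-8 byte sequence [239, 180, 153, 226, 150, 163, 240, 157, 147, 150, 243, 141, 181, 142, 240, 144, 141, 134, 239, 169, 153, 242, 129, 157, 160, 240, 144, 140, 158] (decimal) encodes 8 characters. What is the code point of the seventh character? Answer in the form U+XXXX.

Offset 0: leading byte 0xEF = 11101111 → 3-byte char #1 = EF B4 99.
Offset 3: leading byte 0xE2 = 11100010 → 3-byte char #2 = E2 96 A3.
Offset 6: leading byte 0xF0 = 11110000 → 4-byte char #3 = F0 9D 93 96.
Offset 10: leading byte 0xF3 = 11110011 → 4-byte char #4 = F3 8D B5 8E.
Offset 14: leading byte 0xF0 = 11110000 → 4-byte char #5 = F0 90 8D 86.
Offset 18: leading byte 0xEF = 11101111 → 3-byte char #6 = EF A9 99.
Offset 21: leading byte 0xF2 = 11110010 → 4-byte char #7 = F2 81 9D A0.
Leading byte 0xF2 = 11110010 matches 11110xxx → 4-byte sequence.
Byte 1: 0xF2 = 11110010, payload 010 (3 bits).
Byte 2: 0x81 = 10000001 (10xxxxxx ✓), payload 000001.
Byte 3: 0x9D = 10011101 (10xxxxxx ✓), payload 011101.
Byte 4: 0xA0 = 10100000 (10xxxxxx ✓), payload 100000.
Concatenate: 010000001011101100000 = 0x81760 (21 bits → U+81760).

U+81760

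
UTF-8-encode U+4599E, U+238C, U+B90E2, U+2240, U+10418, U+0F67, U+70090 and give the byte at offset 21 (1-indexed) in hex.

0xA7

1-indexed offset 21 is 0-indexed offset 20.
U+4599E → 4-byte form F1 85 A6 9E at offsets 0–3.
U+238C → 3-byte form E2 8E 8C at offsets 4–6.
U+B90E2 → 4-byte form F2 B9 83 A2 at offsets 7–10.
U+2240 → 3-byte form E2 89 80 at offsets 11–13.
U+10418 → 4-byte form F0 90 90 98 at offsets 14–17.
U+0F67 → 3-byte form E0 BD A7 at offsets 18–20.
Offset 20 falls in char 6's range; it's byte 3 of E0 BD A7 = 0xA7.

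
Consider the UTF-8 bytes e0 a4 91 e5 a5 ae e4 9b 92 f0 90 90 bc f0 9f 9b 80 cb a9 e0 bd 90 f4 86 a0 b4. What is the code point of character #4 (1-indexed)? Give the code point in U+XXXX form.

Offset 0: leading byte 0xE0 = 11100000 → 3-byte char #1 = E0 A4 91.
Offset 3: leading byte 0xE5 = 11100101 → 3-byte char #2 = E5 A5 AE.
Offset 6: leading byte 0xE4 = 11100100 → 3-byte char #3 = E4 9B 92.
Offset 9: leading byte 0xF0 = 11110000 → 4-byte char #4 = F0 90 90 BC.
Leading byte 0xF0 = 11110000 matches 11110xxx → 4-byte sequence.
Byte 1: 0xF0 = 11110000, payload 000 (3 bits).
Byte 2: 0x90 = 10010000 (10xxxxxx ✓), payload 010000.
Byte 3: 0x90 = 10010000 (10xxxxxx ✓), payload 010000.
Byte 4: 0xBC = 10111100 (10xxxxxx ✓), payload 111100.
Concatenate: 000010000010000111100 = 0x1043C (21 bits → U+1043C).

U+1043C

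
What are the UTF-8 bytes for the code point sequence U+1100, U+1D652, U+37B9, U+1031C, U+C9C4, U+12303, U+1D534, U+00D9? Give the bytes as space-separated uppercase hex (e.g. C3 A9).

E1 84 80 F0 9D 99 92 E3 9E B9 F0 90 8C 9C EC A7 84 F0 92 8C 83 F0 9D 94 B4 C3 99

U+1100: 3-byte form → E1 84 80.
U+1D652: 4-byte form → F0 9D 99 92.
U+37B9: 3-byte form → E3 9E B9.
U+1031C: 4-byte form → F0 90 8C 9C.
U+C9C4: 3-byte form → EC A7 84.
U+12303: 4-byte form → F0 92 8C 83.
U+1D534: 4-byte form → F0 9D 94 B4.
U+00D9: 2-byte form → C3 99.
Concatenated (27 bytes): E1 84 80 F0 9D 99 92 E3 9E B9 F0 90 8C 9C EC A7 84 F0 92 8C 83 F0 9D 94 B4 C3 99.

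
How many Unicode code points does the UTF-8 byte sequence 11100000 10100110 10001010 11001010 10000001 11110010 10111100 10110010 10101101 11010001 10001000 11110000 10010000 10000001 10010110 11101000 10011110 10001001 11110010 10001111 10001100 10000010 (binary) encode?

7

Byte at offset 0: 0xE0 = 11100000 → 3-byte char (#1). Advance 3.
Byte at offset 3: 0xCA = 11001010 → 2-byte char (#2). Advance 2.
Byte at offset 5: 0xF2 = 11110010 → 4-byte char (#3). Advance 4.
Byte at offset 9: 0xD1 = 11010001 → 2-byte char (#4). Advance 2.
Byte at offset 11: 0xF0 = 11110000 → 4-byte char (#5). Advance 4.
Byte at offset 15: 0xE8 = 11101000 → 3-byte char (#6). Advance 3.
Byte at offset 18: 0xF2 = 11110010 → 4-byte char (#7). Advance 4.
Reached end at offset 22 after 7 code points.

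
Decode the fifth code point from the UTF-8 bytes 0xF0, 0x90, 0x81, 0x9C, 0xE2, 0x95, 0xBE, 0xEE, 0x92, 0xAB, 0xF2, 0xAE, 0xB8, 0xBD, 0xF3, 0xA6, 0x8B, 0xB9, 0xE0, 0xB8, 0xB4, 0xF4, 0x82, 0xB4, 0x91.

U+E62F9

Offset 0: leading byte 0xF0 = 11110000 → 4-byte char #1 = F0 90 81 9C.
Offset 4: leading byte 0xE2 = 11100010 → 3-byte char #2 = E2 95 BE.
Offset 7: leading byte 0xEE = 11101110 → 3-byte char #3 = EE 92 AB.
Offset 10: leading byte 0xF2 = 11110010 → 4-byte char #4 = F2 AE B8 BD.
Offset 14: leading byte 0xF3 = 11110011 → 4-byte char #5 = F3 A6 8B B9.
Leading byte 0xF3 = 11110011 matches 11110xxx → 4-byte sequence.
Byte 1: 0xF3 = 11110011, payload 011 (3 bits).
Byte 2: 0xA6 = 10100110 (10xxxxxx ✓), payload 100110.
Byte 3: 0x8B = 10001011 (10xxxxxx ✓), payload 001011.
Byte 4: 0xB9 = 10111001 (10xxxxxx ✓), payload 111001.
Concatenate: 011100110001011111001 = 0xE62F9 (21 bits → U+E62F9).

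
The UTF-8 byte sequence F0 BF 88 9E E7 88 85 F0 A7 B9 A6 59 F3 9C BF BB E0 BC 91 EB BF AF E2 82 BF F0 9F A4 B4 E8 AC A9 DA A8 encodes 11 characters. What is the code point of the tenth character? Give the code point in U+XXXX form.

U+8B29

Offset 0: leading byte 0xF0 = 11110000 → 4-byte char #1 = F0 BF 88 9E.
Offset 4: leading byte 0xE7 = 11100111 → 3-byte char #2 = E7 88 85.
Offset 7: leading byte 0xF0 = 11110000 → 4-byte char #3 = F0 A7 B9 A6.
Offset 11: leading byte 0x59 = 01011001 → 1-byte char #4 = 59.
Offset 12: leading byte 0xF3 = 11110011 → 4-byte char #5 = F3 9C BF BB.
Offset 16: leading byte 0xE0 = 11100000 → 3-byte char #6 = E0 BC 91.
Offset 19: leading byte 0xEB = 11101011 → 3-byte char #7 = EB BF AF.
Offset 22: leading byte 0xE2 = 11100010 → 3-byte char #8 = E2 82 BF.
Offset 25: leading byte 0xF0 = 11110000 → 4-byte char #9 = F0 9F A4 B4.
Offset 29: leading byte 0xE8 = 11101000 → 3-byte char #10 = E8 AC A9.
Leading byte 0xE8 = 11101000 matches 1110xxxx → 3-byte sequence.
Byte 1: 0xE8 = 11101000, payload 1000 (4 bits).
Byte 2: 0xAC = 10101100 (10xxxxxx ✓), payload 101100.
Byte 3: 0xA9 = 10101001 (10xxxxxx ✓), payload 101001.
Concatenate: 1000101100101001 = 0x8B29 (16 bits → U+8B29).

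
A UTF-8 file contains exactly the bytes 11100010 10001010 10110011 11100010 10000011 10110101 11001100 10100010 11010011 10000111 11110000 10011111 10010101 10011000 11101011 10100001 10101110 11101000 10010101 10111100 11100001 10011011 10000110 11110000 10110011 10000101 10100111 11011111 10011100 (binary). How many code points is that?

Byte at offset 0: 0xE2 = 11100010 → 3-byte char (#1). Advance 3.
Byte at offset 3: 0xE2 = 11100010 → 3-byte char (#2). Advance 3.
Byte at offset 6: 0xCC = 11001100 → 2-byte char (#3). Advance 2.
Byte at offset 8: 0xD3 = 11010011 → 2-byte char (#4). Advance 2.
Byte at offset 10: 0xF0 = 11110000 → 4-byte char (#5). Advance 4.
Byte at offset 14: 0xEB = 11101011 → 3-byte char (#6). Advance 3.
Byte at offset 17: 0xE8 = 11101000 → 3-byte char (#7). Advance 3.
Byte at offset 20: 0xE1 = 11100001 → 3-byte char (#8). Advance 3.
Byte at offset 23: 0xF0 = 11110000 → 4-byte char (#9). Advance 4.
Byte at offset 27: 0xDF = 11011111 → 2-byte char (#10). Advance 2.
Reached end at offset 29 after 10 code points.

10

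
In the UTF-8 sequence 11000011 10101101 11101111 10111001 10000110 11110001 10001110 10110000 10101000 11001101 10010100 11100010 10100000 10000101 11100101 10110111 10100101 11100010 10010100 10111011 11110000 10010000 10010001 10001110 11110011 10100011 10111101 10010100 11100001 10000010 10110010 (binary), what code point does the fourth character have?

U+0354

Offset 0: leading byte 0xC3 = 11000011 → 2-byte char #1 = C3 AD.
Offset 2: leading byte 0xEF = 11101111 → 3-byte char #2 = EF B9 86.
Offset 5: leading byte 0xF1 = 11110001 → 4-byte char #3 = F1 8E B0 A8.
Offset 9: leading byte 0xCD = 11001101 → 2-byte char #4 = CD 94.
Leading byte 0xCD = 11001101 matches 110xxxxx → 2-byte sequence.
Byte 1: 0xCD = 11001101, payload 01101 (5 bits).
Byte 2: 0x94 = 10010100 (10xxxxxx ✓), payload 010100.
Concatenate: 01101010100 = 0x354 (11 bits → U+0354).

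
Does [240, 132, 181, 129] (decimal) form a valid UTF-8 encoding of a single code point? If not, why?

Leading byte 0xF0 = 11110000 → 4-byte form.
Continuation bytes all match 10xxxxxx. Payload decodes to 0x4D41.
But 0x4D41 < 0x10000, the minimum for a 4-byte sequence — this is an overlong encoding.

invalid (overlong encoding)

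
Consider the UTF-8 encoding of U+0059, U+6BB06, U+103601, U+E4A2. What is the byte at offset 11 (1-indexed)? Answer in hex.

0x92

1-indexed offset 11 is 0-indexed offset 10.
U+0059 → 1-byte form 59 at offsets 0–0.
U+6BB06 → 4-byte form F1 AB AC 86 at offsets 1–4.
U+103601 → 4-byte form F4 83 98 81 at offsets 5–8.
U+E4A2 → 3-byte form EE 92 A2 at offsets 9–11.
Offset 10 falls in char 4's range; it's byte 2 of EE 92 A2 = 0x92.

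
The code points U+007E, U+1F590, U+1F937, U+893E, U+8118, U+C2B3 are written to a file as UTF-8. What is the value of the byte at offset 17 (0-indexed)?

0xB3

U+007E → 1-byte form 7E at offsets 0–0.
U+1F590 → 4-byte form F0 9F 96 90 at offsets 1–4.
U+1F937 → 4-byte form F0 9F A4 B7 at offsets 5–8.
U+893E → 3-byte form E8 A4 BE at offsets 9–11.
U+8118 → 3-byte form E8 84 98 at offsets 12–14.
U+C2B3 → 3-byte form EC 8A B3 at offsets 15–17.
Offset 17 falls in char 6's range; it's byte 3 of EC 8A B3 = 0xB3.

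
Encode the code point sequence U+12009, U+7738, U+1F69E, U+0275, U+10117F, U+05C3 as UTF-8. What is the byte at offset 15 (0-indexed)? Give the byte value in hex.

0x85

U+12009 → 4-byte form F0 92 80 89 at offsets 0–3.
U+7738 → 3-byte form E7 9C B8 at offsets 4–6.
U+1F69E → 4-byte form F0 9F 9A 9E at offsets 7–10.
U+0275 → 2-byte form C9 B5 at offsets 11–12.
U+10117F → 4-byte form F4 81 85 BF at offsets 13–16.
Offset 15 falls in char 5's range; it's byte 3 of F4 81 85 BF = 0x85.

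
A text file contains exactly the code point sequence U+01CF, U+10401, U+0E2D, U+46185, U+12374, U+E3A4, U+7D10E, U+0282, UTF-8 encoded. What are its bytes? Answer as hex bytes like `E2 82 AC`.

U+01CF: 2-byte form → C7 8F.
U+10401: 4-byte form → F0 90 90 81.
U+0E2D: 3-byte form → E0 B8 AD.
U+46185: 4-byte form → F1 86 86 85.
U+12374: 4-byte form → F0 92 8D B4.
U+E3A4: 3-byte form → EE 8E A4.
U+7D10E: 4-byte form → F1 BD 84 8E.
U+0282: 2-byte form → CA 82.
Concatenated (26 bytes): C7 8F F0 90 90 81 E0 B8 AD F1 86 86 85 F0 92 8D B4 EE 8E A4 F1 BD 84 8E CA 82.

C7 8F F0 90 90 81 E0 B8 AD F1 86 86 85 F0 92 8D B4 EE 8E A4 F1 BD 84 8E CA 82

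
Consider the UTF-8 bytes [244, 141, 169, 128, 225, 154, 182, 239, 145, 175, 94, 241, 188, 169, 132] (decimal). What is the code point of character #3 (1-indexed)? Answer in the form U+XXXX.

Offset 0: leading byte 0xF4 = 11110100 → 4-byte char #1 = F4 8D A9 80.
Offset 4: leading byte 0xE1 = 11100001 → 3-byte char #2 = E1 9A B6.
Offset 7: leading byte 0xEF = 11101111 → 3-byte char #3 = EF 91 AF.
Leading byte 0xEF = 11101111 matches 1110xxxx → 3-byte sequence.
Byte 1: 0xEF = 11101111, payload 1111 (4 bits).
Byte 2: 0x91 = 10010001 (10xxxxxx ✓), payload 010001.
Byte 3: 0xAF = 10101111 (10xxxxxx ✓), payload 101111.
Concatenate: 1111010001101111 = 0xF46F (16 bits → U+F46F).

U+F46F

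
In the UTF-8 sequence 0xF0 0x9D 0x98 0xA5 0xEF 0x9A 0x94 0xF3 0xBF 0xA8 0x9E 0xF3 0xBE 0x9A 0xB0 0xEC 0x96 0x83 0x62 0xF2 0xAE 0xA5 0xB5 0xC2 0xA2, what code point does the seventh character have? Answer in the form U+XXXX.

Offset 0: leading byte 0xF0 = 11110000 → 4-byte char #1 = F0 9D 98 A5.
Offset 4: leading byte 0xEF = 11101111 → 3-byte char #2 = EF 9A 94.
Offset 7: leading byte 0xF3 = 11110011 → 4-byte char #3 = F3 BF A8 9E.
Offset 11: leading byte 0xF3 = 11110011 → 4-byte char #4 = F3 BE 9A B0.
Offset 15: leading byte 0xEC = 11101100 → 3-byte char #5 = EC 96 83.
Offset 18: leading byte 0x62 = 01100010 → 1-byte char #6 = 62.
Offset 19: leading byte 0xF2 = 11110010 → 4-byte char #7 = F2 AE A5 B5.
Leading byte 0xF2 = 11110010 matches 11110xxx → 4-byte sequence.
Byte 1: 0xF2 = 11110010, payload 010 (3 bits).
Byte 2: 0xAE = 10101110 (10xxxxxx ✓), payload 101110.
Byte 3: 0xA5 = 10100101 (10xxxxxx ✓), payload 100101.
Byte 4: 0xB5 = 10110101 (10xxxxxx ✓), payload 110101.
Concatenate: 010101110100101110101 = 0xAE975 (21 bits → U+AE975).

U+AE975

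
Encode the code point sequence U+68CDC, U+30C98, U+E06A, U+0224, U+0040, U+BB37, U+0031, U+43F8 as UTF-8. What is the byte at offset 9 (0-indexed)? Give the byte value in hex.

U+68CDC → 4-byte form F1 A8 B3 9C at offsets 0–3.
U+30C98 → 4-byte form F0 B0 B2 98 at offsets 4–7.
U+E06A → 3-byte form EE 81 AA at offsets 8–10.
Offset 9 falls in char 3's range; it's byte 2 of EE 81 AA = 0x81.

0x81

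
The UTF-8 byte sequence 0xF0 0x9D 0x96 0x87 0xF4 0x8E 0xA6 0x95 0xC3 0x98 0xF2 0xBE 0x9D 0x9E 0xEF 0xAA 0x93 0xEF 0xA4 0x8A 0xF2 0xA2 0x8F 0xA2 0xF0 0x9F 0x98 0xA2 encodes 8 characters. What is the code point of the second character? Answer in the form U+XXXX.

Offset 0: leading byte 0xF0 = 11110000 → 4-byte char #1 = F0 9D 96 87.
Offset 4: leading byte 0xF4 = 11110100 → 4-byte char #2 = F4 8E A6 95.
Leading byte 0xF4 = 11110100 matches 11110xxx → 4-byte sequence.
Byte 1: 0xF4 = 11110100, payload 100 (3 bits).
Byte 2: 0x8E = 10001110 (10xxxxxx ✓), payload 001110.
Byte 3: 0xA6 = 10100110 (10xxxxxx ✓), payload 100110.
Byte 4: 0x95 = 10010101 (10xxxxxx ✓), payload 010101.
Concatenate: 100001110100110010101 = 0x10E995 (21 bits → U+10E995).

U+10E995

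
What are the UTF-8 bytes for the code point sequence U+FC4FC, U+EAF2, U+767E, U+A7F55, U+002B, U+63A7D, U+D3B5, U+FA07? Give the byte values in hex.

U+FC4FC: 4-byte form → F3 BC 93 BC.
U+EAF2: 3-byte form → EE AB B2.
U+767E: 3-byte form → E7 99 BE.
U+A7F55: 4-byte form → F2 A7 BD 95.
U+002B: 1-byte form → 2B.
U+63A7D: 4-byte form → F1 A3 A9 BD.
U+D3B5: 3-byte form → ED 8E B5.
U+FA07: 3-byte form → EF A8 87.
Concatenated (25 bytes): F3 BC 93 BC EE AB B2 E7 99 BE F2 A7 BD 95 2B F1 A3 A9 BD ED 8E B5 EF A8 87.

F3 BC 93 BC EE AB B2 E7 99 BE F2 A7 BD 95 2B F1 A3 A9 BD ED 8E B5 EF A8 87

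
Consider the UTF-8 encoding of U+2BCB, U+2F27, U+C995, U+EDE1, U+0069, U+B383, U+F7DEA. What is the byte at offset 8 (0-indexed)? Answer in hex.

U+2BCB → 3-byte form E2 AF 8B at offsets 0–2.
U+2F27 → 3-byte form E2 BC A7 at offsets 3–5.
U+C995 → 3-byte form EC A6 95 at offsets 6–8.
Offset 8 falls in char 3's range; it's byte 3 of EC A6 95 = 0x95.

0x95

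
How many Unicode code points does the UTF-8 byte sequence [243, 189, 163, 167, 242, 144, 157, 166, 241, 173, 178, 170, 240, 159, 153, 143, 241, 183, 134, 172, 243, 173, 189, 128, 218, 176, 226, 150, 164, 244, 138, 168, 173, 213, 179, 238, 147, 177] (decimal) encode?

Byte at offset 0: 0xF3 = 11110011 → 4-byte char (#1). Advance 4.
Byte at offset 4: 0xF2 = 11110010 → 4-byte char (#2). Advance 4.
Byte at offset 8: 0xF1 = 11110001 → 4-byte char (#3). Advance 4.
Byte at offset 12: 0xF0 = 11110000 → 4-byte char (#4). Advance 4.
Byte at offset 16: 0xF1 = 11110001 → 4-byte char (#5). Advance 4.
Byte at offset 20: 0xF3 = 11110011 → 4-byte char (#6). Advance 4.
Byte at offset 24: 0xDA = 11011010 → 2-byte char (#7). Advance 2.
Byte at offset 26: 0xE2 = 11100010 → 3-byte char (#8). Advance 3.
Byte at offset 29: 0xF4 = 11110100 → 4-byte char (#9). Advance 4.
Byte at offset 33: 0xD5 = 11010101 → 2-byte char (#10). Advance 2.
Byte at offset 35: 0xEE = 11101110 → 3-byte char (#11). Advance 3.
Reached end at offset 38 after 11 code points.

11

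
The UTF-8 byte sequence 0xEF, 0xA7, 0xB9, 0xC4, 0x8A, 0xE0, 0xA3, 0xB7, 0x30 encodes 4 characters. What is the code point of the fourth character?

U+0030

Offset 0: leading byte 0xEF = 11101111 → 3-byte char #1 = EF A7 B9.
Offset 3: leading byte 0xC4 = 11000100 → 2-byte char #2 = C4 8A.
Offset 5: leading byte 0xE0 = 11100000 → 3-byte char #3 = E0 A3 B7.
Offset 8: leading byte 0x30 = 00110000 → 1-byte char #4 = 30.
Leading byte 0x30 = 00110000 matches 0xxxxxxx → 1-byte sequence.
Byte 1: 0x30 = 00110000, payload 0110000 (7 bits).
Concatenate: 0110000 = 0x30 (7 bits → U+0030).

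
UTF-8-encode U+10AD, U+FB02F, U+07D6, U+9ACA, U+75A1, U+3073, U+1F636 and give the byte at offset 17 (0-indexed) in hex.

U+10AD → 3-byte form E1 82 AD at offsets 0–2.
U+FB02F → 4-byte form F3 BB 80 AF at offsets 3–6.
U+07D6 → 2-byte form DF 96 at offsets 7–8.
U+9ACA → 3-byte form E9 AB 8A at offsets 9–11.
U+75A1 → 3-byte form E7 96 A1 at offsets 12–14.
U+3073 → 3-byte form E3 81 B3 at offsets 15–17.
Offset 17 falls in char 6's range; it's byte 3 of E3 81 B3 = 0xB3.

0xB3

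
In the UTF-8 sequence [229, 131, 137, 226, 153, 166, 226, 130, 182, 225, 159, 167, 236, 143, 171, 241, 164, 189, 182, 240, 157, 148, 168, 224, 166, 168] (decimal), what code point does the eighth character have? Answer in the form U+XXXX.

Offset 0: leading byte 0xE5 = 11100101 → 3-byte char #1 = E5 83 89.
Offset 3: leading byte 0xE2 = 11100010 → 3-byte char #2 = E2 99 A6.
Offset 6: leading byte 0xE2 = 11100010 → 3-byte char #3 = E2 82 B6.
Offset 9: leading byte 0xE1 = 11100001 → 3-byte char #4 = E1 9F A7.
Offset 12: leading byte 0xEC = 11101100 → 3-byte char #5 = EC 8F AB.
Offset 15: leading byte 0xF1 = 11110001 → 4-byte char #6 = F1 A4 BD B6.
Offset 19: leading byte 0xF0 = 11110000 → 4-byte char #7 = F0 9D 94 A8.
Offset 23: leading byte 0xE0 = 11100000 → 3-byte char #8 = E0 A6 A8.
Leading byte 0xE0 = 11100000 matches 1110xxxx → 3-byte sequence.
Byte 1: 0xE0 = 11100000, payload 0000 (4 bits).
Byte 2: 0xA6 = 10100110 (10xxxxxx ✓), payload 100110.
Byte 3: 0xA8 = 10101000 (10xxxxxx ✓), payload 101000.
Concatenate: 0000100110101000 = 0x9A8 (16 bits → U+09A8).

U+09A8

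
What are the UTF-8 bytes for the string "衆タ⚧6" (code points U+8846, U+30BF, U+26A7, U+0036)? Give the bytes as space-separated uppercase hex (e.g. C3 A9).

E8 A1 86 E3 82 BF E2 9A A7 36

U+8846: 3-byte form → E8 A1 86.
U+30BF: 3-byte form → E3 82 BF.
U+26A7: 3-byte form → E2 9A A7.
U+0036: 1-byte form → 36.
Concatenated (10 bytes): E8 A1 86 E3 82 BF E2 9A A7 36.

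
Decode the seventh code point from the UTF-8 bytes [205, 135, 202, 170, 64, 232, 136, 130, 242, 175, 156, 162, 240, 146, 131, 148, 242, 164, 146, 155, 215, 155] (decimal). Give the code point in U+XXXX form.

Offset 0: leading byte 0xCD = 11001101 → 2-byte char #1 = CD 87.
Offset 2: leading byte 0xCA = 11001010 → 2-byte char #2 = CA AA.
Offset 4: leading byte 0x40 = 01000000 → 1-byte char #3 = 40.
Offset 5: leading byte 0xE8 = 11101000 → 3-byte char #4 = E8 88 82.
Offset 8: leading byte 0xF2 = 11110010 → 4-byte char #5 = F2 AF 9C A2.
Offset 12: leading byte 0xF0 = 11110000 → 4-byte char #6 = F0 92 83 94.
Offset 16: leading byte 0xF2 = 11110010 → 4-byte char #7 = F2 A4 92 9B.
Leading byte 0xF2 = 11110010 matches 11110xxx → 4-byte sequence.
Byte 1: 0xF2 = 11110010, payload 010 (3 bits).
Byte 2: 0xA4 = 10100100 (10xxxxxx ✓), payload 100100.
Byte 3: 0x92 = 10010010 (10xxxxxx ✓), payload 010010.
Byte 4: 0x9B = 10011011 (10xxxxxx ✓), payload 011011.
Concatenate: 010100100010010011011 = 0xA449B (21 bits → U+A449B).

U+A449B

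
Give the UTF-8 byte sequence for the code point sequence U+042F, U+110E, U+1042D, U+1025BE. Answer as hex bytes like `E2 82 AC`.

D0 AF E1 84 8E F0 90 90 AD F4 82 96 BE

U+042F: 2-byte form → D0 AF.
U+110E: 3-byte form → E1 84 8E.
U+1042D: 4-byte form → F0 90 90 AD.
U+1025BE: 4-byte form → F4 82 96 BE.
Concatenated (13 bytes): D0 AF E1 84 8E F0 90 90 AD F4 82 96 BE.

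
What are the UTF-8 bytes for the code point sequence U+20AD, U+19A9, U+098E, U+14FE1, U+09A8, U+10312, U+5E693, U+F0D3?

U+20AD: 3-byte form → E2 82 AD.
U+19A9: 3-byte form → E1 A6 A9.
U+098E: 3-byte form → E0 A6 8E.
U+14FE1: 4-byte form → F0 94 BF A1.
U+09A8: 3-byte form → E0 A6 A8.
U+10312: 4-byte form → F0 90 8C 92.
U+5E693: 4-byte form → F1 9E 9A 93.
U+F0D3: 3-byte form → EF 83 93.
Concatenated (27 bytes): E2 82 AD E1 A6 A9 E0 A6 8E F0 94 BF A1 E0 A6 A8 F0 90 8C 92 F1 9E 9A 93 EF 83 93.

E2 82 AD E1 A6 A9 E0 A6 8E F0 94 BF A1 E0 A6 A8 F0 90 8C 92 F1 9E 9A 93 EF 83 93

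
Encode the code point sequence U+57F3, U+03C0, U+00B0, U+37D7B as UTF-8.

E5 9F B3 CF 80 C2 B0 F0 B7 B5 BB

U+57F3: 3-byte form → E5 9F B3.
U+03C0: 2-byte form → CF 80.
U+00B0: 2-byte form → C2 B0.
U+37D7B: 4-byte form → F0 B7 B5 BB.
Concatenated (11 bytes): E5 9F B3 CF 80 C2 B0 F0 B7 B5 BB.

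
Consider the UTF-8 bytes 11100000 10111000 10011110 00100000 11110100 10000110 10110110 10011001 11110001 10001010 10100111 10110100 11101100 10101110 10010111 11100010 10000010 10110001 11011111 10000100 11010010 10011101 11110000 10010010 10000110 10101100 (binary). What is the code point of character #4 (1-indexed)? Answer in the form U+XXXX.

U+4A9F4

Offset 0: leading byte 0xE0 = 11100000 → 3-byte char #1 = E0 B8 9E.
Offset 3: leading byte 0x20 = 00100000 → 1-byte char #2 = 20.
Offset 4: leading byte 0xF4 = 11110100 → 4-byte char #3 = F4 86 B6 99.
Offset 8: leading byte 0xF1 = 11110001 → 4-byte char #4 = F1 8A A7 B4.
Leading byte 0xF1 = 11110001 matches 11110xxx → 4-byte sequence.
Byte 1: 0xF1 = 11110001, payload 001 (3 bits).
Byte 2: 0x8A = 10001010 (10xxxxxx ✓), payload 001010.
Byte 3: 0xA7 = 10100111 (10xxxxxx ✓), payload 100111.
Byte 4: 0xB4 = 10110100 (10xxxxxx ✓), payload 110100.
Concatenate: 001001010100111110100 = 0x4A9F4 (21 bits → U+4A9F4).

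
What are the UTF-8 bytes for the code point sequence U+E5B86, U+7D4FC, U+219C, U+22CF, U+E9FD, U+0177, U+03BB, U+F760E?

U+E5B86: 4-byte form → F3 A5 AE 86.
U+7D4FC: 4-byte form → F1 BD 93 BC.
U+219C: 3-byte form → E2 86 9C.
U+22CF: 3-byte form → E2 8B 8F.
U+E9FD: 3-byte form → EE A7 BD.
U+0177: 2-byte form → C5 B7.
U+03BB: 2-byte form → CE BB.
U+F760E: 4-byte form → F3 B7 98 8E.
Concatenated (25 bytes): F3 A5 AE 86 F1 BD 93 BC E2 86 9C E2 8B 8F EE A7 BD C5 B7 CE BB F3 B7 98 8E.

F3 A5 AE 86 F1 BD 93 BC E2 86 9C E2 8B 8F EE A7 BD C5 B7 CE BB F3 B7 98 8E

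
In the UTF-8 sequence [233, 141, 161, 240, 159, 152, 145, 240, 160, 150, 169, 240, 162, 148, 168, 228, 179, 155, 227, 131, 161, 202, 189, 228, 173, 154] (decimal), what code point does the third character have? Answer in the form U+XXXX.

U+205A9

Offset 0: leading byte 0xE9 = 11101001 → 3-byte char #1 = E9 8D A1.
Offset 3: leading byte 0xF0 = 11110000 → 4-byte char #2 = F0 9F 98 91.
Offset 7: leading byte 0xF0 = 11110000 → 4-byte char #3 = F0 A0 96 A9.
Leading byte 0xF0 = 11110000 matches 11110xxx → 4-byte sequence.
Byte 1: 0xF0 = 11110000, payload 000 (3 bits).
Byte 2: 0xA0 = 10100000 (10xxxxxx ✓), payload 100000.
Byte 3: 0x96 = 10010110 (10xxxxxx ✓), payload 010110.
Byte 4: 0xA9 = 10101001 (10xxxxxx ✓), payload 101001.
Concatenate: 000100000010110101001 = 0x205A9 (21 bits → U+205A9).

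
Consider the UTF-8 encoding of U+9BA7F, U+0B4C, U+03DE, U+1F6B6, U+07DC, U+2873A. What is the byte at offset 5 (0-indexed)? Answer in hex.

0xAD

U+9BA7F → 4-byte form F2 9B A9 BF at offsets 0–3.
U+0B4C → 3-byte form E0 AD 8C at offsets 4–6.
Offset 5 falls in char 2's range; it's byte 2 of E0 AD 8C = 0xAD.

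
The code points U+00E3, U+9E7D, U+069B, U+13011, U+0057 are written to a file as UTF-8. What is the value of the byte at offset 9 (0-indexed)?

U+00E3 → 2-byte form C3 A3 at offsets 0–1.
U+9E7D → 3-byte form E9 B9 BD at offsets 2–4.
U+069B → 2-byte form DA 9B at offsets 5–6.
U+13011 → 4-byte form F0 93 80 91 at offsets 7–10.
Offset 9 falls in char 4's range; it's byte 3 of F0 93 80 91 = 0x80.

0x80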